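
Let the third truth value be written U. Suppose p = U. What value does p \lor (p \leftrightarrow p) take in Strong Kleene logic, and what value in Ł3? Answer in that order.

U; True

In Strong Kleene logic: p \leftrightarrow p = U \leftrightarrow U = U
p \lor (p \leftrightarrow p) = U \lor U = U
In Ł3: p \leftrightarrow p = U \leftrightarrow U = True  [1 − |½−½|]
p \lor (p \leftrightarrow p) = U \lor True = True
They differ because Strong Kleene logic and Ł3 treat U differently under implication.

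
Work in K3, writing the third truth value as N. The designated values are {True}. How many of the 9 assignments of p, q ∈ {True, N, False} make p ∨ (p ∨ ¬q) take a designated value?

Of the 9 assignments, 5 give a value in {True}.

5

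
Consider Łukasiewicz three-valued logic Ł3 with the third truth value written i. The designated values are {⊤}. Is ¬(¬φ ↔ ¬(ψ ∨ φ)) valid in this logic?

No

Countermodel: φ=⊤, ψ=⊤ gives ⊥, which is not designated.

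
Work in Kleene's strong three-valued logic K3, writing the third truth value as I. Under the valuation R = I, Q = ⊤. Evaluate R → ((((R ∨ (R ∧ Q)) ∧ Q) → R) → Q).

⊤

R ∧ Q = I ∧ ⊤ = I
R ∨ (R ∧ Q) = I ∨ I = I
(R ∨ (R ∧ Q)) ∧ Q = I ∧ ⊤ = I
((R ∨ (R ∧ Q)) ∧ Q) → R = I → I = I  [¬I ∨ I]
(((R ∨ (R ∧ Q)) ∧ Q) → R) → Q = I → ⊤ = ⊤
R → ((((R ∨ (R ∧ Q)) ∧ Q) → R) → Q) = I → ⊤ = ⊤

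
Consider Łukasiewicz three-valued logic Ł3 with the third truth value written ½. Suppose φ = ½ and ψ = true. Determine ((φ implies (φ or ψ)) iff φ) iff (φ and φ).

true

φ or ψ = ½ or true = true
φ implies (φ or ψ) = ½ implies true = true
(φ implies (φ or ψ)) iff φ = true iff ½ = ½
φ and φ = ½ and ½ = ½
((φ implies (φ or ψ)) iff φ) iff (φ and φ) = ½ iff ½ = true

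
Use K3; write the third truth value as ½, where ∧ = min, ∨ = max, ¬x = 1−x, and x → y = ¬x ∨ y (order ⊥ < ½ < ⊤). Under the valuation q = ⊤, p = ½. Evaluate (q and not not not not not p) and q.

not p = not ½ = ½
not not p = not ½ = ½
not not not p = not ½ = ½
not not not not p = not ½ = ½
not not not not not p = not ½ = ½
q and not not not not not p = ⊤ and ½ = ½
(q and not not not not not p) and q = ½ and ⊤ = ½

½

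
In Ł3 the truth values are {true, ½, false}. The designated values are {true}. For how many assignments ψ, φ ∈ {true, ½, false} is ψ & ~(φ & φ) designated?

Designated under: (ψ=true, φ=false).

1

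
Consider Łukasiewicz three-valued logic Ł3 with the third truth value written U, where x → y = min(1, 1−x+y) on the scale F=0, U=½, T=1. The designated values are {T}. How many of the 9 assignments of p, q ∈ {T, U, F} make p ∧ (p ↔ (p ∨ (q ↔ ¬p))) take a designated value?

Designated under: (p=T, q=T); (p=T, q=U); (p=T, q=F).

3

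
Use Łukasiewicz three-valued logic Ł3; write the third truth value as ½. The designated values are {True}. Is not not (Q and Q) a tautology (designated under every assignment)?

No

Countermodel: Q=½ gives ½, which is not designated.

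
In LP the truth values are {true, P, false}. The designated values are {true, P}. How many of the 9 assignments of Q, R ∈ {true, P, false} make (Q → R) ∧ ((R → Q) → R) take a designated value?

Of the 9 assignments, 6 give a value in {true, P}.

6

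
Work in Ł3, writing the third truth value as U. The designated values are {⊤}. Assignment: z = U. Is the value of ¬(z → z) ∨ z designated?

No

z → z = U → U = ⊤
¬(z → z) = ¬⊤ = ⊥
¬(z → z) ∨ z = ⊥ ∨ U = U
U ∉ {⊤}.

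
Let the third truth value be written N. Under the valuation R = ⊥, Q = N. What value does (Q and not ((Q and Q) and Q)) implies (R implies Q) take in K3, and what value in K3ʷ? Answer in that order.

⊤; N

In K3: Q and Q = N and N = N
(Q and Q) and Q = N and N = N
not ((Q and Q) and Q) = not N = N
Q and not ((Q and Q) and Q) = N and N = N
R implies Q = ⊥ implies N = ⊤
(Q and not ((Q and Q) and Q)) implies (R implies Q) = N implies ⊤ = ⊤
In K3ʷ: Q and Q = N and N = N
(Q and Q) and Q = N and N = N
not ((Q and Q) and Q) = not N = N
Q and not ((Q and Q) and Q) = N and N = N
R implies Q = ⊥ implies N = N
(Q and not ((Q and Q) and Q)) implies (R implies Q) = N implies N = N
They differ because K3 and K3ʷ treat N differently under the binary connectives.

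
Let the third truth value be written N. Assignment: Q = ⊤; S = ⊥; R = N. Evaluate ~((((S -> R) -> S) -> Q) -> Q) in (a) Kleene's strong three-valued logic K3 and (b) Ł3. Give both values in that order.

In Kleene's strong three-valued logic K3: S -> R = ⊥ -> N = ⊤  [~⊥ | N]
(S -> R) -> S = ⊤ -> ⊥ = ⊥
((S -> R) -> S) -> Q = ⊥ -> ⊤ = ⊤
(((S -> R) -> S) -> Q) -> Q = ⊤ -> ⊤ = ⊤
~((((S -> R) -> S) -> Q) -> Q) = ~⊤ = ⊥
In Ł3: S -> R = ⊥ -> N = ⊤  [min(1, 1−0+½)]
(S -> R) -> S = ⊤ -> ⊥ = ⊥
((S -> R) -> S) -> Q = ⊥ -> ⊤ = ⊤
(((S -> R) -> S) -> Q) -> Q = ⊤ -> ⊤ = ⊤
~((((S -> R) -> S) -> Q) -> Q) = ~⊤ = ⊥

⊥; ⊥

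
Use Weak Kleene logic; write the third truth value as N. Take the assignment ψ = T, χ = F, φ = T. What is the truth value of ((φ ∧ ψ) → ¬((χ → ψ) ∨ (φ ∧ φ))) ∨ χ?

F

φ ∧ ψ = T ∧ T = T
χ → ψ = F → T = T
φ ∧ φ = T ∧ T = T
(χ → ψ) ∨ (φ ∧ φ) = T ∨ T = T
¬((χ → ψ) ∨ (φ ∧ φ)) = ¬T = F
(φ ∧ ψ) → ¬((χ → ψ) ∨ (φ ∧ φ)) = T → F = F
((φ ∧ ψ) → ¬((χ → ψ) ∨ (φ ∧ φ))) ∨ χ = F ∨ F = F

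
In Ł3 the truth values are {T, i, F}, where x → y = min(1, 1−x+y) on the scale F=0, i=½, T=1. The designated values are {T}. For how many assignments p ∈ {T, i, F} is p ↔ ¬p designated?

p=T: F ·
p=i: T ✓
p=F: F ·

1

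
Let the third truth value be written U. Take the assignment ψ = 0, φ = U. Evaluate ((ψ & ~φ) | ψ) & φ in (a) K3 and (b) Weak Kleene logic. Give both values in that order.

0; U

In K3: ~φ = ~U = U
ψ & ~φ = 0 & U = 0
(ψ & ~φ) | ψ = 0 | 0 = 0
((ψ & ~φ) | ψ) & φ = 0 & U = 0
In Weak Kleene logic: ~φ = ~U = U
ψ & ~φ = 0 & U = U
(ψ & ~φ) | ψ = U | 0 = U
((ψ & ~φ) | ψ) & φ = U & U = U
They differ because K3 and Weak Kleene logic treat U differently under the binary connectives.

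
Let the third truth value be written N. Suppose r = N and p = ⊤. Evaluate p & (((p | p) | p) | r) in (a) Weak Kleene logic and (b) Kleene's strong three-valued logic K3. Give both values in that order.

In Weak Kleene logic: p | p = ⊤ | ⊤ = ⊤
(p | p) | p = ⊤ | ⊤ = ⊤
((p | p) | p) | r = ⊤ | N = N
p & (((p | p) | p) | r) = ⊤ & N = N
In Kleene's strong three-valued logic K3: p | p = ⊤ | ⊤ = ⊤
(p | p) | p = ⊤ | ⊤ = ⊤
((p | p) | p) | r = ⊤ | N = ⊤
p & (((p | p) | p) | r) = ⊤ & ⊤ = ⊤
They differ because Weak Kleene logic and Kleene's strong three-valued logic K3 treat N differently under the binary connectives.

N; ⊤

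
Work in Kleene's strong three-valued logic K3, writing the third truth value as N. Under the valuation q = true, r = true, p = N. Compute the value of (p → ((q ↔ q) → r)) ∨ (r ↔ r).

true

q ↔ q = true ↔ true = true
(q ↔ q) → r = true → true = true
p → ((q ↔ q) → r) = N → true = true  [¬N ∨ true]
r ↔ r = true ↔ true = true
(p → ((q ↔ q) → r)) ∨ (r ↔ r) = true ∨ true = true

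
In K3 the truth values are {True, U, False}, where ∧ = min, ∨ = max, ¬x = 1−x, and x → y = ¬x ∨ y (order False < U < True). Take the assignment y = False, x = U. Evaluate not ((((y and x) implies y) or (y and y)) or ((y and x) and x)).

False

y and x = False and U = False
(y and x) implies y = False implies False = True
y and y = False and False = False
((y and x) implies y) or (y and y) = True or False = True
y and x = False and U = False
(y and x) and x = False and U = False
(((y and x) implies y) or (y and y)) or ((y and x) and x) = True or False = True
not ((((y and x) implies y) or (y and y)) or ((y and x) and x)) = not True = False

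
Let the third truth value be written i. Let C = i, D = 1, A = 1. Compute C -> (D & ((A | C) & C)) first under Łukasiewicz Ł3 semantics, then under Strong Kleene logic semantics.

1; i

In Łukasiewicz Ł3: A | C = 1 | i = 1
(A | C) & C = 1 & i = i
D & ((A | C) & C) = 1 & i = i
C -> (D & ((A | C) & C)) = i -> i = 1  [min(1, 1−½+½)]
In Strong Kleene logic: A | C = 1 | i = 1
(A | C) & C = 1 & i = i
D & ((A | C) & C) = 1 & i = i
C -> (D & ((A | C) & C)) = i -> i = i  [~i | i]
They differ because Łukasiewicz Ł3 and Strong Kleene logic treat i differently under implication.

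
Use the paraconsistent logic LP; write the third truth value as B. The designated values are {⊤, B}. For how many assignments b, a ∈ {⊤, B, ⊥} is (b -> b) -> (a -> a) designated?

Of the 9 assignments, 9 give a value in {⊤, B}.

9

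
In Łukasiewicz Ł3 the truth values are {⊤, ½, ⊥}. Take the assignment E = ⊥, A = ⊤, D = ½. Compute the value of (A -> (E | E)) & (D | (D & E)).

⊥

E | E = ⊥ | ⊥ = ⊥
A -> (E | E) = ⊤ -> ⊥ = ⊥
D & E = ½ & ⊥ = ⊥
D | (D & E) = ½ | ⊥ = ½
(A -> (E | E)) & (D | (D & E)) = ⊥ & ½ = ⊥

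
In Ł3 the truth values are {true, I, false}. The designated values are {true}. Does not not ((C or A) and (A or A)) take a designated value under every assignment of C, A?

Countermodel: C=true, A=I gives I, which is not designated.

No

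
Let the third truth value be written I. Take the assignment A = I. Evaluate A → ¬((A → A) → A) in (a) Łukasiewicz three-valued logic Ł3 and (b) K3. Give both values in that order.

In Łukasiewicz three-valued logic Ł3: A → A = I → I = 1  [min(1, 1−½+½)]
(A → A) → A = 1 → I = I
¬((A → A) → A) = ¬I = I
A → ¬((A → A) → A) = I → I = 1
In K3: A → A = I → I = I  [¬I ∨ I]
(A → A) → A = I → I = I
¬((A → A) → A) = ¬I = I
A → ¬((A → A) → A) = I → I = I
They differ because Łukasiewicz three-valued logic Ł3 and K3 treat I differently under implication.

1; I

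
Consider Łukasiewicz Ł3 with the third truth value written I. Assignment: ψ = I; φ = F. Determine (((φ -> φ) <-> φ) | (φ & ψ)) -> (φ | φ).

φ -> φ = F -> F = T
(φ -> φ) <-> φ = T <-> F = F
φ & ψ = F & I = F
((φ -> φ) <-> φ) | (φ & ψ) = F | F = F
φ | φ = F | F = F
(((φ -> φ) <-> φ) | (φ & ψ)) -> (φ | φ) = F -> F = T

T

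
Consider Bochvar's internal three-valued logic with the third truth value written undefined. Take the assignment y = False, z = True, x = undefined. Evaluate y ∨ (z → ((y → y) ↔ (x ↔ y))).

undefined

y → y = False → False = True
x ↔ y = undefined ↔ False = undefined
(y → y) ↔ (x ↔ y) = True ↔ undefined = undefined
z → ((y → y) ↔ (x ↔ y)) = True → undefined = undefined  [any arg is the third value ⇒ result is the third value]
y ∨ (z → ((y → y) ↔ (x ↔ y))) = False ∨ undefined = undefined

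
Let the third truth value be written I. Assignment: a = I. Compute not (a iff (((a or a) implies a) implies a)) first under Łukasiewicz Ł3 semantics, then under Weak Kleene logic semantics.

0; I

In Łukasiewicz Ł3: a or a = I or I = I
(a or a) implies a = I implies I = 1  [min(1, 1−½+½)]
((a or a) implies a) implies a = 1 implies I = I
a iff (((a or a) implies a) implies a) = I iff I = 1
not (a iff (((a or a) implies a) implies a)) = not 1 = 0
In Weak Kleene logic: a or a = I or I = I
(a or a) implies a = I implies I = I  [any arg is the third value ⇒ result is the third value]
((a or a) implies a) implies a = I implies I = I
a iff (((a or a) implies a) implies a) = I iff I = I
not (a iff (((a or a) implies a) implies a)) = not I = I
They differ because Łukasiewicz Ł3 and Weak Kleene logic treat I differently under the binary connectives.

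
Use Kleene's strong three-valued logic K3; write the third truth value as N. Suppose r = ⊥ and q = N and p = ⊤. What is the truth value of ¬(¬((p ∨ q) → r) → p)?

p ∨ q = ⊤ ∨ N = ⊤
(p ∨ q) → r = ⊤ → ⊥ = ⊥
¬((p ∨ q) → r) = ¬⊥ = ⊤
¬((p ∨ q) → r) → p = ⊤ → ⊤ = ⊤
¬(¬((p ∨ q) → r) → p) = ¬⊤ = ⊥

⊥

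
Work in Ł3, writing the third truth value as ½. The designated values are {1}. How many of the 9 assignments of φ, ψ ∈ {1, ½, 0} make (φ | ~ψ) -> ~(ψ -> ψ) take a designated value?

1

Designated under: (φ=0, ψ=1).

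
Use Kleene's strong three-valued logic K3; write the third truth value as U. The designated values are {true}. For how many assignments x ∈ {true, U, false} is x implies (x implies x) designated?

2

x=true: true ✓
x=U: U ·
x=false: true ✓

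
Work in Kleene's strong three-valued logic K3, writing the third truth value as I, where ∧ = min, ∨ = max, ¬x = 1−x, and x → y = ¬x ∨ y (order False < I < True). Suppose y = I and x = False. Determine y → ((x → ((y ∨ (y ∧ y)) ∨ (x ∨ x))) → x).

I

y ∧ y = I ∧ I = I
y ∨ (y ∧ y) = I ∨ I = I
x ∨ x = False ∨ False = False
(y ∨ (y ∧ y)) ∨ (x ∨ x) = I ∨ False = I
x → ((y ∨ (y ∧ y)) ∨ (x ∨ x)) = False → I = True
(x → ((y ∨ (y ∧ y)) ∨ (x ∨ x))) → x = True → False = False
y → ((x → ((y ∨ (y ∧ y)) ∨ (x ∨ x))) → x) = I → False = I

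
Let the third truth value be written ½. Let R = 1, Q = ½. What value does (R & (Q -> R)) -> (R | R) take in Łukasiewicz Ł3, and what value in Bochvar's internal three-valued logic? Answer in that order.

1; ½

In Łukasiewicz Ł3: Q -> R = ½ -> 1 = 1  [min(1, 1−½+1)]
R & (Q -> R) = 1 & 1 = 1
R | R = 1 | 1 = 1
(R & (Q -> R)) -> (R | R) = 1 -> 1 = 1
In Bochvar's internal three-valued logic: Q -> R = ½ -> 1 = ½  [any arg is the third value ⇒ result is the third value]
R & (Q -> R) = 1 & ½ = ½
R | R = 1 | 1 = 1
(R & (Q -> R)) -> (R | R) = ½ -> 1 = ½
They differ because Łukasiewicz Ł3 and Bochvar's internal three-valued logic treat ½ differently under the binary connectives.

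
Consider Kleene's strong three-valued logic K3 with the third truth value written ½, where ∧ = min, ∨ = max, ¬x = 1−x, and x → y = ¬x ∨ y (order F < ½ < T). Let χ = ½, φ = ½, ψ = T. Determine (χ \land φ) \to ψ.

χ \land φ = ½ \land ½ = ½
(χ \land φ) \to ψ = ½ \to T = T  [\lnot ½ \lor T]

T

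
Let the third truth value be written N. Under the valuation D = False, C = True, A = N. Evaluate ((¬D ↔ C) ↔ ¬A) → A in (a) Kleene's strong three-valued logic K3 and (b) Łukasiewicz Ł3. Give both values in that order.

In Kleene's strong three-valued logic K3: ¬D = ¬False = True
¬D ↔ C = True ↔ True = True
¬A = ¬N = N
(¬D ↔ C) ↔ ¬A = True ↔ N = N
((¬D ↔ C) ↔ ¬A) → A = N → N = N
In Łukasiewicz Ł3: ¬D = ¬False = True
¬D ↔ C = True ↔ True = True
¬A = ¬N = N
(¬D ↔ C) ↔ ¬A = True ↔ N = N  [1 − |1−½|]
((¬D ↔ C) ↔ ¬A) → A = N → N = True
They differ because Kleene's strong three-valued logic K3 and Łukasiewicz Ł3 treat N differently under implication.

N; True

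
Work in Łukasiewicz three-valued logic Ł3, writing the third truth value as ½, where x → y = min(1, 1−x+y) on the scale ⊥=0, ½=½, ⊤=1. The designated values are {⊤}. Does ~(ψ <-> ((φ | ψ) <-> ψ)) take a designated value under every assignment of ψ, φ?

Countermodel: ψ=⊤, φ=⊤ gives ⊥, which is not designated.

No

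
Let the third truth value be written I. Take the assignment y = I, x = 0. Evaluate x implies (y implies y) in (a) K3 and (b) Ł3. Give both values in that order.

In K3: y implies y = I implies I = I  [not I or I]
x implies (y implies y) = 0 implies I = 1
In Ł3: y implies y = I implies I = 1  [min(1, 1−½+½)]
x implies (y implies y) = 0 implies 1 = 1

1; 1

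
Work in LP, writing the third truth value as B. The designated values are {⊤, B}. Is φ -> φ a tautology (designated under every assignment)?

Every assignment of φ over {⊤, B, ⊥} gives a value in {⊤, B}.
In particular, with φ=B: φ -> φ = B.

Yes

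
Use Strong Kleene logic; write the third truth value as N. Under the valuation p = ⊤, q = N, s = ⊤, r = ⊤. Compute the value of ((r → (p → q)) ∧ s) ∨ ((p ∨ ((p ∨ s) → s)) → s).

⊤

p → q = ⊤ → N = N  [¬⊤ ∨ N]
r → (p → q) = ⊤ → N = N
(r → (p → q)) ∧ s = N ∧ ⊤ = N
p ∨ s = ⊤ ∨ ⊤ = ⊤
(p ∨ s) → s = ⊤ → ⊤ = ⊤
p ∨ ((p ∨ s) → s) = ⊤ ∨ ⊤ = ⊤
(p ∨ ((p ∨ s) → s)) → s = ⊤ → ⊤ = ⊤
((r → (p → q)) ∧ s) ∨ ((p ∨ ((p ∨ s) → s)) → s) = N ∨ ⊤ = ⊤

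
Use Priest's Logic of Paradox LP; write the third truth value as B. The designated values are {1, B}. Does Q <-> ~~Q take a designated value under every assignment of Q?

Yes

Every assignment of Q over {1, B, 0} gives a value in {1, B}.
In particular, with Q=B: Q <-> ~~Q = B.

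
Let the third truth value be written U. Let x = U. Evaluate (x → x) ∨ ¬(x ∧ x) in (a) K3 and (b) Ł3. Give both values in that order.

In K3: x → x = U → U = U  [¬U ∨ U]
x ∧ x = U ∧ U = U
¬(x ∧ x) = ¬U = U
(x → x) ∨ ¬(x ∧ x) = U ∨ U = U
In Ł3: x → x = U → U = ⊤  [min(1, 1−½+½)]
x ∧ x = U ∧ U = U
¬(x ∧ x) = ¬U = U
(x → x) ∨ ¬(x ∧ x) = ⊤ ∨ U = ⊤
They differ because K3 and Ł3 treat U differently under implication.

U; ⊤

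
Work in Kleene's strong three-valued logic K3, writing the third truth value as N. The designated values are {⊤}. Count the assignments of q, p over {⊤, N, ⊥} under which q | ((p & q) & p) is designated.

3

Designated under: (q=⊤, p=⊤); (q=⊤, p=N); (q=⊤, p=⊥).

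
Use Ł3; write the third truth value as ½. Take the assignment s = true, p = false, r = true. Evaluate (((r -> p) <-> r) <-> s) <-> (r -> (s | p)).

false

r -> p = true -> false = false
(r -> p) <-> r = false <-> true = false
((r -> p) <-> r) <-> s = false <-> true = false
s | p = true | false = true
r -> (s | p) = true -> true = true
(((r -> p) <-> r) <-> s) <-> (r -> (s | p)) = false <-> true = false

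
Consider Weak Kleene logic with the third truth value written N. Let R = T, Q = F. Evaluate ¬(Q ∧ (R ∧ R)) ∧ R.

T

R ∧ R = T ∧ T = T
Q ∧ (R ∧ R) = F ∧ T = F
¬(Q ∧ (R ∧ R)) = ¬F = T
¬(Q ∧ (R ∧ R)) ∧ R = T ∧ T = T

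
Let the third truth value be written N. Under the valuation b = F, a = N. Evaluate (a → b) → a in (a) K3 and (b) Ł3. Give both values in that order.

N; T

In K3: a → b = N → F = N
(a → b) → a = N → N = N
In Ł3: a → b = N → F = N  [min(1, 1−½+0)]
(a → b) → a = N → N = T
They differ because K3 and Ł3 treat N differently under implication.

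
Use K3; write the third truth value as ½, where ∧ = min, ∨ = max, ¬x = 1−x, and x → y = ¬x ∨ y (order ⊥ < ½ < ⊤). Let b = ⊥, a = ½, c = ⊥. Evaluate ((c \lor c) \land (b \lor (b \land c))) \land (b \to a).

c \lor c = ⊥ \lor ⊥ = ⊥
b \land c = ⊥ \land ⊥ = ⊥
b \lor (b \land c) = ⊥ \lor ⊥ = ⊥
(c \lor c) \land (b \lor (b \land c)) = ⊥ \land ⊥ = ⊥
b \to a = ⊥ \to ½ = ⊤
((c \lor c) \land (b \lor (b \land c))) \land (b \to a) = ⊥ \land ⊤ = ⊥

⊥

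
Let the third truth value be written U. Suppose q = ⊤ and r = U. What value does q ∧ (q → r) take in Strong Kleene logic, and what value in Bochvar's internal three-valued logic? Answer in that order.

In Strong Kleene logic: q → r = ⊤ → U = U  [¬⊤ ∨ U]
q ∧ (q → r) = ⊤ ∧ U = U
In Bochvar's internal three-valued logic: q → r = ⊤ → U = U  [any arg is the third value ⇒ result is the third value]
q ∧ (q → r) = ⊤ ∧ U = U

U; U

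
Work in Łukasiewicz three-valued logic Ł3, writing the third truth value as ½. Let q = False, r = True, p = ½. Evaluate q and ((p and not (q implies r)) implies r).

False

q implies r = False implies True = True
not (q implies r) = not True = False
p and not (q implies r) = ½ and False = False
(p and not (q implies r)) implies r = False implies True = True
q and ((p and not (q implies r)) implies r) = False and True = False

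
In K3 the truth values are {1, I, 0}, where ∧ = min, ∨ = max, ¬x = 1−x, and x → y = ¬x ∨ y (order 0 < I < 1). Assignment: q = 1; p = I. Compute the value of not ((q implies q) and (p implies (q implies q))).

0

q implies q = 1 implies 1 = 1
q implies q = 1 implies 1 = 1
p implies (q implies q) = I implies 1 = 1  [not I or 1]
(q implies q) and (p implies (q implies q)) = 1 and 1 = 1
not ((q implies q) and (p implies (q implies q))) = not 1 = 0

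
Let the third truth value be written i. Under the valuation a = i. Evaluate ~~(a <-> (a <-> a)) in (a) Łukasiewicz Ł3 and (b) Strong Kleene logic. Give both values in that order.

In Łukasiewicz Ł3: a <-> a = i <-> i = ⊤  [1 − |½−½|]
a <-> (a <-> a) = i <-> ⊤ = i
~(a <-> (a <-> a)) = ~i = i
~~(a <-> (a <-> a)) = ~i = i
In Strong Kleene logic: a <-> a = i <-> i = i
a <-> (a <-> a) = i <-> i = i
~(a <-> (a <-> a)) = ~i = i
~~(a <-> (a <-> a)) = ~i = i

i; i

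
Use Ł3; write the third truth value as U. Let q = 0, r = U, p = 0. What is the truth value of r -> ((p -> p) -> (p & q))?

p -> p = 0 -> 0 = 1
p & q = 0 & 0 = 0
(p -> p) -> (p & q) = 1 -> 0 = 0
r -> ((p -> p) -> (p & q)) = U -> 0 = U  [min(1, 1−½+0)]

U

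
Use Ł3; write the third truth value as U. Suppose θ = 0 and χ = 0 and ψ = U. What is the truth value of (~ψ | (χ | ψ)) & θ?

~ψ = ~U = U
χ | ψ = 0 | U = U
~ψ | (χ | ψ) = U | U = U
(~ψ | (χ | ψ)) & θ = U & 0 = 0

0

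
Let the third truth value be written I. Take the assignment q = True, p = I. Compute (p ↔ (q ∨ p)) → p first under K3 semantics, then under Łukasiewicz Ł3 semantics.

In K3: q ∨ p = True ∨ I = True
p ↔ (q ∨ p) = I ↔ True = I
(p ↔ (q ∨ p)) → p = I → I = I  [¬I ∨ I]
In Łukasiewicz Ł3: q ∨ p = True ∨ I = True
p ↔ (q ∨ p) = I ↔ True = I  [1 − |½−1|]
(p ↔ (q ∨ p)) → p = I → I = True
They differ because K3 and Łukasiewicz Ł3 treat I differently under implication.

I; True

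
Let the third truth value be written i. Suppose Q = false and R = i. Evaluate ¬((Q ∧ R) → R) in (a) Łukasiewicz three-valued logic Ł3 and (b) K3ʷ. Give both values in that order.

In Łukasiewicz three-valued logic Ł3: Q ∧ R = false ∧ i = false
(Q ∧ R) → R = false → i = true  [min(1, 1−0+½)]
¬((Q ∧ R) → R) = ¬true = false
In K3ʷ: Q ∧ R = false ∧ i = i
(Q ∧ R) → R = i → i = i
¬((Q ∧ R) → R) = ¬i = i
They differ because Łukasiewicz three-valued logic Ł3 and K3ʷ treat i differently under the binary connectives.

false; i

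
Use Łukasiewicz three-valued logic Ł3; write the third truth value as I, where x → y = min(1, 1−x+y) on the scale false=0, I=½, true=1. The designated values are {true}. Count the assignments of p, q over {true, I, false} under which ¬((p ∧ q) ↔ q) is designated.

1

Designated under: (p=false, q=true).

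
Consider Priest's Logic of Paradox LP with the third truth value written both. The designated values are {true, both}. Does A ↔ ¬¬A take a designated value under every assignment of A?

Yes

Every assignment of A over {true, both, false} gives a value in {true, both}.
In particular, with A=both: A ↔ ¬¬A = both.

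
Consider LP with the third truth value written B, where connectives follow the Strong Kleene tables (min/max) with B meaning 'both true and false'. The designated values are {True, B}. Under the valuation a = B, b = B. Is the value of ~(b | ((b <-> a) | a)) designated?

b <-> a = B <-> B = B
(b <-> a) | a = B | B = B
b | ((b <-> a) | a) = B | B = B
~(b | ((b <-> a) | a)) = ~B = B
B ∈ {True, B}.

Yes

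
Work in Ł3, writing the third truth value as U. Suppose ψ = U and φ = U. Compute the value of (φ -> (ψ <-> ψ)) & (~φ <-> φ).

T

ψ <-> ψ = U <-> U = T  [1 − |½−½|]
φ -> (ψ <-> ψ) = U -> T = T
~φ = ~U = U
~φ <-> φ = U <-> U = T
(φ -> (ψ <-> ψ)) & (~φ <-> φ) = T & T = T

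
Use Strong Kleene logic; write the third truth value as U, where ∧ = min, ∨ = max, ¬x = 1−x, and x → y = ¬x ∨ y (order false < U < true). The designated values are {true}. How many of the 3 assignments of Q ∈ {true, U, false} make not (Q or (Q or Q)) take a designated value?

Q=true: false ·
Q=U: U ·
Q=false: true ✓

1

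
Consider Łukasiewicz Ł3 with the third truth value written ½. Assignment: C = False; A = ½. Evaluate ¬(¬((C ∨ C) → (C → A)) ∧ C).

C ∨ C = False ∨ False = False
C → A = False → ½ = True  [min(1, 1−0+½)]
(C ∨ C) → (C → A) = False → True = True
¬((C ∨ C) → (C → A)) = ¬True = False
¬((C ∨ C) → (C → A)) ∧ C = False ∧ False = False
¬(¬((C ∨ C) → (C → A)) ∧ C) = ¬False = True

True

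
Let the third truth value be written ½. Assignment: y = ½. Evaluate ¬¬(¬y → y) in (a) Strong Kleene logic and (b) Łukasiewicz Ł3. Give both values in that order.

½; 1

In Strong Kleene logic: ¬y = ¬½ = ½
¬y → y = ½ → ½ = ½
¬(¬y → y) = ¬½ = ½
¬¬(¬y → y) = ¬½ = ½
In Łukasiewicz Ł3: ¬y = ¬½ = ½
¬y → y = ½ → ½ = 1
¬(¬y → y) = ¬1 = 0
¬¬(¬y → y) = ¬0 = 1
They differ because Strong Kleene logic and Łukasiewicz Ł3 treat ½ differently under implication.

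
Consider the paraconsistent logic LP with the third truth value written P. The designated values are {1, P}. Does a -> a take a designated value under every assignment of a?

Yes

Every assignment of a over {1, P, 0} gives a value in {1, P}.
In particular, with a=P: a -> a = P.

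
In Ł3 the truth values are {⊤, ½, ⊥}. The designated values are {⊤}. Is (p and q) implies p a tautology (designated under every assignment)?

Every assignment of p, q over {⊤, ½, ⊥} gives a value in {⊤}.
In particular, with p=½, q=½: (p and q) implies p = ⊤.

Yes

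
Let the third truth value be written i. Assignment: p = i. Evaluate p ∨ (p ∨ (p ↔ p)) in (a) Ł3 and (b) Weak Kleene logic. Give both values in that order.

1; i

In Ł3: p ↔ p = i ↔ i = 1  [1 − |½−½|]
p ∨ (p ↔ p) = i ∨ 1 = 1
p ∨ (p ∨ (p ↔ p)) = i ∨ 1 = 1
In Weak Kleene logic: p ↔ p = i ↔ i = i
p ∨ (p ↔ p) = i ∨ i = i
p ∨ (p ∨ (p ↔ p)) = i ∨ i = i
They differ because Ł3 and Weak Kleene logic treat i differently under the binary connectives.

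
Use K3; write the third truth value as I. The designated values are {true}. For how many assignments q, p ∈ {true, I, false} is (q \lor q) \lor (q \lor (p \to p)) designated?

7

Of the 9 assignments, 7 give a value in {true}.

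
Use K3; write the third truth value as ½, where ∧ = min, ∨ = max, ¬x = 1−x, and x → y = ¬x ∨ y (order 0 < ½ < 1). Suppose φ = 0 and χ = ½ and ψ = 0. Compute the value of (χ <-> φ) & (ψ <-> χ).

½

χ <-> φ = ½ <-> 0 = ½
ψ <-> χ = 0 <-> ½ = ½
(χ <-> φ) & (ψ <-> χ) = ½ & ½ = ½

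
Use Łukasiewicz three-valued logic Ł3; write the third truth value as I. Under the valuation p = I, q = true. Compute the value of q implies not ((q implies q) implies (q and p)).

I

q implies q = true implies true = true
q and p = true and I = I
(q implies q) implies (q and p) = true implies I = I
not ((q implies q) implies (q and p)) = not I = I
q implies not ((q implies q) implies (q and p)) = true implies I = I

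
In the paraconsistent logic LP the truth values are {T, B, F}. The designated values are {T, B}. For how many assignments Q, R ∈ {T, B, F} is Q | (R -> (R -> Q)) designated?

Of the 9 assignments, 8 give a value in {T, B}.

8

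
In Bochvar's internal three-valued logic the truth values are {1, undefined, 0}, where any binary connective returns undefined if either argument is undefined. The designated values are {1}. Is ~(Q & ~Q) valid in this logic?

Countermodel: Q=undefined gives undefined, which is not designated.

No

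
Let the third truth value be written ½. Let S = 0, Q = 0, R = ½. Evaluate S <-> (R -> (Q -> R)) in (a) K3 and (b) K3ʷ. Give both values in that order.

0; ½

In K3: Q -> R = 0 -> ½ = 1  [~0 | ½]
R -> (Q -> R) = ½ -> 1 = 1
S <-> (R -> (Q -> R)) = 0 <-> 1 = 0
In K3ʷ: Q -> R = 0 -> ½ = ½  [any arg is the third value ⇒ result is the third value]
R -> (Q -> R) = ½ -> ½ = ½
S <-> (R -> (Q -> R)) = 0 <-> ½ = ½
They differ because K3 and K3ʷ treat ½ differently under the binary connectives.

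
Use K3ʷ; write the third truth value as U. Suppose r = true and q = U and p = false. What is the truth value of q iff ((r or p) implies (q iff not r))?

U

r or p = true or false = true
not r = not true = false
q iff not r = U iff false = U
(r or p) implies (q iff not r) = true implies U = U
q iff ((r or p) implies (q iff not r)) = U iff U = U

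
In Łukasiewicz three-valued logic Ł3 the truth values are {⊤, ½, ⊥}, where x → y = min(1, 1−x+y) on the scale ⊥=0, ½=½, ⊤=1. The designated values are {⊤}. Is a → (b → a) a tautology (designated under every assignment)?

Yes

Every assignment of a, b over {⊤, ½, ⊥} gives a value in {⊤}.
In particular, with a=½, b=½: a → (b → a) = ⊤.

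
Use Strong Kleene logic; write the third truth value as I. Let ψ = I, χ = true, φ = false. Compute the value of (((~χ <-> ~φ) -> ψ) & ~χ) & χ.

false

~χ = ~true = false
~φ = ~false = true
~χ <-> ~φ = false <-> true = false
(~χ <-> ~φ) -> ψ = false -> I = true  [~false | I]
~χ = ~true = false
((~χ <-> ~φ) -> ψ) & ~χ = true & false = false
(((~χ <-> ~φ) -> ψ) & ~χ) & χ = false & true = false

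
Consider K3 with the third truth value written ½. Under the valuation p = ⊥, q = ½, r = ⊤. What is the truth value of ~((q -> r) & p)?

q -> r = ½ -> ⊤ = ⊤
(q -> r) & p = ⊤ & ⊥ = ⊥
~((q -> r) & p) = ~⊥ = ⊤

⊤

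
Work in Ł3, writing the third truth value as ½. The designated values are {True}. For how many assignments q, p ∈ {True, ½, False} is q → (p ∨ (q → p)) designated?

7

Of the 9 assignments, 7 give a value in {True}.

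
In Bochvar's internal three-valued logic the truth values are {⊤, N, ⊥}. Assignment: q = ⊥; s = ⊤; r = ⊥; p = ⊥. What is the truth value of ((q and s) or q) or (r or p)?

⊥

q and s = ⊥ and ⊤ = ⊥
(q and s) or q = ⊥ or ⊥ = ⊥
r or p = ⊥ or ⊥ = ⊥
((q and s) or q) or (r or p) = ⊥ or ⊥ = ⊥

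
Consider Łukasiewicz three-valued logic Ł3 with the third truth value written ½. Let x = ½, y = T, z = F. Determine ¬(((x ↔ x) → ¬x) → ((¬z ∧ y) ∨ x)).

F

x ↔ x = ½ ↔ ½ = T  [1 − |½−½|]
¬x = ¬½ = ½
(x ↔ x) → ¬x = T → ½ = ½
¬z = ¬F = T
¬z ∧ y = T ∧ T = T
(¬z ∧ y) ∨ x = T ∨ ½ = T
((x ↔ x) → ¬x) → ((¬z ∧ y) ∨ x) = ½ → T = T
¬(((x ↔ x) → ¬x) → ((¬z ∧ y) ∨ x)) = ¬T = F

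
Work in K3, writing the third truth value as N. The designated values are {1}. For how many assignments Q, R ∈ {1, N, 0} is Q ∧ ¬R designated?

1

Designated under: (Q=1, R=0).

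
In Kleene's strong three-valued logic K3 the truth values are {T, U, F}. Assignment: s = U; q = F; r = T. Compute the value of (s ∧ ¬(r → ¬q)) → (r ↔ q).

¬q = ¬F = T
r → ¬q = T → T = T
¬(r → ¬q) = ¬T = F
s ∧ ¬(r → ¬q) = U ∧ F = F
r ↔ q = T ↔ F = F
(s ∧ ¬(r → ¬q)) → (r ↔ q) = F → F = T

T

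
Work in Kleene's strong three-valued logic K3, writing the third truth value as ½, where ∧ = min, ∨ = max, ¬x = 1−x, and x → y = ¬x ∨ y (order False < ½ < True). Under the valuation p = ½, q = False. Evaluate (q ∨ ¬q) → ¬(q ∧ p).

¬q = ¬False = True
q ∨ ¬q = False ∨ True = True
q ∧ p = False ∧ ½ = False
¬(q ∧ p) = ¬False = True
(q ∨ ¬q) → ¬(q ∧ p) = True → True = True

True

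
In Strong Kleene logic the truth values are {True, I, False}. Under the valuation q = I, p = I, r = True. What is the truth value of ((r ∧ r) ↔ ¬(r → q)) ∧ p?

r ∧ r = True ∧ True = True
r → q = True → I = I  [¬True ∨ I]
¬(r → q) = ¬I = I
(r ∧ r) ↔ ¬(r → q) = True ↔ I = I
((r ∧ r) ↔ ¬(r → q)) ∧ p = I ∧ I = I

I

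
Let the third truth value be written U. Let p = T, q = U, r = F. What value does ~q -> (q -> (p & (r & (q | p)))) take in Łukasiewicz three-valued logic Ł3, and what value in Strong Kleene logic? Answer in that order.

T; U

In Łukasiewicz three-valued logic Ł3: ~q = ~U = U
q | p = U | T = T
r & (q | p) = F & T = F
p & (r & (q | p)) = T & F = F
q -> (p & (r & (q | p))) = U -> F = U  [min(1, 1−½+0)]
~q -> (q -> (p & (r & (q | p)))) = U -> U = T
In Strong Kleene logic: ~q = ~U = U
q | p = U | T = T
r & (q | p) = F & T = F
p & (r & (q | p)) = T & F = F
q -> (p & (r & (q | p))) = U -> F = U
~q -> (q -> (p & (r & (q | p)))) = U -> U = U
They differ because Łukasiewicz three-valued logic Ł3 and Strong Kleene logic treat U differently under implication.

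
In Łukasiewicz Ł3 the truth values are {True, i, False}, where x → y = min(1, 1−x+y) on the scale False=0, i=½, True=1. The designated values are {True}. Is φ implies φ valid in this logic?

Every assignment of φ over {True, i, False} gives a value in {True}.
In particular, with φ=i: φ implies φ = True.

Yes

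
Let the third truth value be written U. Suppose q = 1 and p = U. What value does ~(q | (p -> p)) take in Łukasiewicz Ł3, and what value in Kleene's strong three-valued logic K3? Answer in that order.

0; 0

In Łukasiewicz Ł3: p -> p = U -> U = 1  [min(1, 1−½+½)]
q | (p -> p) = 1 | 1 = 1
~(q | (p -> p)) = ~1 = 0
In Kleene's strong three-valued logic K3: p -> p = U -> U = U  [~U | U]
q | (p -> p) = 1 | U = 1
~(q | (p -> p)) = ~1 = 0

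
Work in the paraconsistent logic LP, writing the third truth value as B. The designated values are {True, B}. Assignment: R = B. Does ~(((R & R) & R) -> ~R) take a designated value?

Yes

R & R = B & B = B
(R & R) & R = B & B = B
~R = ~B = B
((R & R) & R) -> ~R = B -> B = B  [~B | B]
~(((R & R) & R) -> ~R) = ~B = B
B ∈ {True, B}.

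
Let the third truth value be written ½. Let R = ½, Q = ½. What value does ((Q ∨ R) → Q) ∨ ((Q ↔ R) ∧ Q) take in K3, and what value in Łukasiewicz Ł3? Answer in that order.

½; T

In K3: Q ∨ R = ½ ∨ ½ = ½
(Q ∨ R) → Q = ½ → ½ = ½
Q ↔ R = ½ ↔ ½ = ½
(Q ↔ R) ∧ Q = ½ ∧ ½ = ½
((Q ∨ R) → Q) ∨ ((Q ↔ R) ∧ Q) = ½ ∨ ½ = ½
In Łukasiewicz Ł3: Q ∨ R = ½ ∨ ½ = ½
(Q ∨ R) → Q = ½ → ½ = T  [min(1, 1−½+½)]
Q ↔ R = ½ ↔ ½ = T
(Q ↔ R) ∧ Q = T ∧ ½ = ½
((Q ∨ R) → Q) ∨ ((Q ↔ R) ∧ Q) = T ∨ ½ = T
They differ because K3 and Łukasiewicz Ł3 treat ½ differently under implication.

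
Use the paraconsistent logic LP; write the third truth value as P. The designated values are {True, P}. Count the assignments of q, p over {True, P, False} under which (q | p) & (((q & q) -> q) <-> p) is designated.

Of the 9 assignments, 7 give a value in {True, P}.

7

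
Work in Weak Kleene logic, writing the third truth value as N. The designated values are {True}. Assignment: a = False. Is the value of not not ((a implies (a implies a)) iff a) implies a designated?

a implies a = False implies False = True
a implies (a implies a) = False implies True = True
(a implies (a implies a)) iff a = True iff False = False
not ((a implies (a implies a)) iff a) = not False = True
not not ((a implies (a implies a)) iff a) = not True = False
not not ((a implies (a implies a)) iff a) implies a = False implies False = True
True ∈ {True}.

Yes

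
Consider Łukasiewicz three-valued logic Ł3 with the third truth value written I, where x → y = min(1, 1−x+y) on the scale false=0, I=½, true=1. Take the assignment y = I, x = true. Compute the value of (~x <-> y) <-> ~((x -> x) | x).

~x = ~true = false
~x <-> y = false <-> I = I
x -> x = true -> true = true
(x -> x) | x = true | true = true
~((x -> x) | x) = ~true = false
(~x <-> y) <-> ~((x -> x) | x) = I <-> false = I

I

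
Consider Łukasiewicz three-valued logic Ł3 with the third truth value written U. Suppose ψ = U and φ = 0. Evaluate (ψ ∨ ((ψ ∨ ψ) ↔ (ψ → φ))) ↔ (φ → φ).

ψ ∨ ψ = U ∨ U = U
ψ → φ = U → 0 = U
(ψ ∨ ψ) ↔ (ψ → φ) = U ↔ U = 1
ψ ∨ ((ψ ∨ ψ) ↔ (ψ → φ)) = U ∨ 1 = 1
φ → φ = 0 → 0 = 1
(ψ ∨ ((ψ ∨ ψ) ↔ (ψ → φ))) ↔ (φ → φ) = 1 ↔ 1 = 1

1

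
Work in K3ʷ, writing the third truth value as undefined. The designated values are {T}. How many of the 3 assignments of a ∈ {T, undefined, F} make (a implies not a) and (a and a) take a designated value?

0

a=T: F ·
a=undefined: undefined ·
a=F: F ·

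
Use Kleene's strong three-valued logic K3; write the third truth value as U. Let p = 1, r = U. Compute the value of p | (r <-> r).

r <-> r = U <-> U = U
p | (r <-> r) = 1 | U = 1

1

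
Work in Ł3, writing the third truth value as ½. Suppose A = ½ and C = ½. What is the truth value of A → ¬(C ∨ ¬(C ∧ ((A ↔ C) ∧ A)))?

A ↔ C = ½ ↔ ½ = true
(A ↔ C) ∧ A = true ∧ ½ = ½
C ∧ ((A ↔ C) ∧ A) = ½ ∧ ½ = ½
¬(C ∧ ((A ↔ C) ∧ A)) = ¬½ = ½
C ∨ ¬(C ∧ ((A ↔ C) ∧ A)) = ½ ∨ ½ = ½
¬(C ∨ ¬(C ∧ ((A ↔ C) ∧ A))) = ¬½ = ½
A → ¬(C ∨ ¬(C ∧ ((A ↔ C) ∧ A))) = ½ → ½ = true

true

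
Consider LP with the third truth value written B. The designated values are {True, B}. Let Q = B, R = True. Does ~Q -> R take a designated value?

Yes

~Q = ~B = B
~Q -> R = B -> True = True  [~B | True]
True ∈ {True, B}.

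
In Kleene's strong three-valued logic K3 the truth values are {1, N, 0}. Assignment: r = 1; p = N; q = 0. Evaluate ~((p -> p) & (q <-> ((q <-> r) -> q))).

1

p -> p = N -> N = N  [~N | N]
q <-> r = 0 <-> 1 = 0
(q <-> r) -> q = 0 -> 0 = 1
q <-> ((q <-> r) -> q) = 0 <-> 1 = 0
(p -> p) & (q <-> ((q <-> r) -> q)) = N & 0 = 0
~((p -> p) & (q <-> ((q <-> r) -> q))) = ~0 = 1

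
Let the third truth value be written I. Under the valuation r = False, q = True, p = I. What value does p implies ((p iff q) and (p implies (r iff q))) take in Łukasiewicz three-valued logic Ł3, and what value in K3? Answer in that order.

True; I

In Łukasiewicz three-valued logic Ł3: p iff q = I iff True = I  [1 − |½−1|]
r iff q = False iff True = False
p implies (r iff q) = I implies False = I
(p iff q) and (p implies (r iff q)) = I and I = I
p implies ((p iff q) and (p implies (r iff q))) = I implies I = True
In K3: p iff q = I iff True = I
r iff q = False iff True = False
p implies (r iff q) = I implies False = I  [not I or False]
(p iff q) and (p implies (r iff q)) = I and I = I
p implies ((p iff q) and (p implies (r iff q))) = I implies I = I
They differ because Łukasiewicz three-valued logic Ł3 and K3 treat I differently under implication.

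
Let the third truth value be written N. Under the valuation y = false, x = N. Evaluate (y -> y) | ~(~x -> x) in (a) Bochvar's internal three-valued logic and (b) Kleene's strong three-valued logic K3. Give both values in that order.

In Bochvar's internal three-valued logic: y -> y = false -> false = true
~x = ~N = N
~x -> x = N -> N = N  [any arg is the third value ⇒ result is the third value]
~(~x -> x) = ~N = N
(y -> y) | ~(~x -> x) = true | N = N
In Kleene's strong three-valued logic K3: y -> y = false -> false = true
~x = ~N = N
~x -> x = N -> N = N  [~N | N]
~(~x -> x) = ~N = N
(y -> y) | ~(~x -> x) = true | N = true
They differ because Bochvar's internal three-valued logic and Kleene's strong three-valued logic K3 treat N differently under the binary connectives.

N; true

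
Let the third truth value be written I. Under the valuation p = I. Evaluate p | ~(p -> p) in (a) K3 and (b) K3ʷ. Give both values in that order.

I; I

In K3: p -> p = I -> I = I  [~I | I]
~(p -> p) = ~I = I
p | ~(p -> p) = I | I = I
In K3ʷ: p -> p = I -> I = I  [any arg is the third value ⇒ result is the third value]
~(p -> p) = ~I = I
p | ~(p -> p) = I | I = I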